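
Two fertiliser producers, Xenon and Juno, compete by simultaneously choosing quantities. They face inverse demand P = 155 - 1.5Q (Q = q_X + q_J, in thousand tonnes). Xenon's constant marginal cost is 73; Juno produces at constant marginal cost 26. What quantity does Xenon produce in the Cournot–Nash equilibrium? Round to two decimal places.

7.78

Xenon's profit: π_X = (155 - 1.5Q)q_X - (73q_X). Setting ∂π_X/∂q_X = 0: 82 - 3q_X - (3/2)(q_J) = 0.
Juno's first-order condition: 129 - 3q_J - (3/2)(q_X) = 0.
Rearranging gives the reaction functions q_X = (82 - (3/2)q_J)/3 and q_J = (129 - (3/2)q_X)/3.
Solving the pair: q_X = 70/9, q_J = 352/9.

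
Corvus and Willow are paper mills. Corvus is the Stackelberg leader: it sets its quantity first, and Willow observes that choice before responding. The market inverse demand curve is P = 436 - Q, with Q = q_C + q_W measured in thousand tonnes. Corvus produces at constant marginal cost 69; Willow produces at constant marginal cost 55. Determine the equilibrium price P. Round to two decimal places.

157.25

Solve by backward induction. Given q_C, the follower Willow maximises π_W = (436 - q_C - q_W)q_W - 55q_W.
∂π_W/∂q_W = 381 - q_C - 2q_W = 0 gives the reaction function q_W = (381 - q_C)/2.
The leader anticipates this reaction. Substituting into P = 436 - Q gives P = 491/2 - (1/2)q_C, so π_C = (491/2 - (1/2)q_C)q_C - 69q_C.
Leader FOC: 353/2 - q_C = 0, so q_C = 353/2.
Then q_W = (381 - 353/2)/2 = 409/4.
Total output Q = 1115/4, so price P = 436 - 1115/4 = 629/4.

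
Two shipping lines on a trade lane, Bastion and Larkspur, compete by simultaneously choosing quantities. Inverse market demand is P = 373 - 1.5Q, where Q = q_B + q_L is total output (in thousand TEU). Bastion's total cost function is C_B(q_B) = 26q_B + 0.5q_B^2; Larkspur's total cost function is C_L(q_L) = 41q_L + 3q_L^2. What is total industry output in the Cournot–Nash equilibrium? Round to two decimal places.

Bastion's profit: π_B = (373 - 1.5Q)q_B - (26q_B + (1/2)q_B²). Setting ∂π_B/∂q_B = 0: 347 - 4q_B - (3/2)(q_L) = 0.
Larkspur's profit: π_L = (373 - 1.5Q)q_L - (41q_L + 3q_L²). Setting ∂π_L/∂q_L = 0: 332 - 9q_L - (3/2)(q_B) = 0.
Rearranging gives the reaction functions q_B = (347 - (3/2)q_L)/4 and q_L = (332 - (3/2)q_B)/9.
Solving the pair: q_B = 700/9, q_L = 646/27.
Total output Q = 700/9 + 646/27 = 101.7037.

101.70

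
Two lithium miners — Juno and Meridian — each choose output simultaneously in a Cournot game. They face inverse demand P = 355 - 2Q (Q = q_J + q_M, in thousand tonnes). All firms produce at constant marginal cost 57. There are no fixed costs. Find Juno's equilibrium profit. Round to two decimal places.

4933.56

Each firm earns π_i = (355 - 2Q)q_i - 57q_i.
First-order condition (treating rivals' output as given): 298 - 4q_i - 2q_j = 0.
With identical firms every q_j equals q_i, so q_j = q_i and 298 = 6q_i, giving q_i = 149/3.
Price P = 355 - 2·(298/3) = 469/3.
Juno's profit: (469/3 - 57)·(149/3) = 4933.5556.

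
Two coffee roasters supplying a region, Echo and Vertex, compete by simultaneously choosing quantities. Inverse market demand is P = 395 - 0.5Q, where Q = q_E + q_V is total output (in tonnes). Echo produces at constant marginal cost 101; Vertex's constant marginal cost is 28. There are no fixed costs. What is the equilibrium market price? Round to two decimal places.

Echo's profit: π_E = (395 - 0.5Q)q_E - (101q_E). Setting ∂π_E/∂q_E = 0: 294 - q_E - (1/2)(q_V) = 0.
Vertex's profit: π_V = (395 - 0.5Q)q_V - (28q_V). Setting ∂π_V/∂q_V = 0: 367 - q_V - (1/2)(q_E) = 0.
Best responses: q_E = (294 - (1/2)q_V), q_V = (367 - (1/2)q_E).
Solving the pair: q_E = 442/3, q_V = 880/3.
Total output Q = 1322/3, so price P = 395 - (1/2)·(1322/3) = 524/3.

174.67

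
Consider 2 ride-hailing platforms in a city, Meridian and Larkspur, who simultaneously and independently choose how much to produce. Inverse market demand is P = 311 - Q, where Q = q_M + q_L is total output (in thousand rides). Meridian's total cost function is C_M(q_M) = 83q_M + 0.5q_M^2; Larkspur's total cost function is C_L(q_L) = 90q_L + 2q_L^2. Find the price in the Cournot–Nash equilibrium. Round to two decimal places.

217.94

Meridian's profit: π_M = (311 - Q)q_M - (83q_M + (1/2)q_M²). Setting ∂π_M/∂q_M = 0: 228 - 3q_M - (q_L) = 0.
Larkspur's first-order condition: 221 - 6q_L - (q_M) = 0.
Best responses: q_M = (228 - q_L)/3, q_L = (221 - q_M)/6.
Substituting one into the other gives q_M = 1147/17 and q_L = 435/17.
Total output Q = 1582/17, so price P = 311 - 1582/17 = 217.9412.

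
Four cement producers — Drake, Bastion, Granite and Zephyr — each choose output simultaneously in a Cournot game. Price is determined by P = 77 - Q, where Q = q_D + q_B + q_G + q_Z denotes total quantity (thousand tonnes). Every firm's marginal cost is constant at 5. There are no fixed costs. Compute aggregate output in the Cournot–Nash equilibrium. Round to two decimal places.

57.60

Each firm earns π_i = (77 - Q)q_i - 5q_i.
Setting ∂π_i/∂q_i = 0 with rivals' quantities fixed: 72 - 2q_i - Σ_{j≠i} q_j = 0.
With identical firms every q_j equals q_i, so Σ_{j≠i} q_j = 3q_i and 72 = 5q_i, giving q_i = 72/5.
Total output Q = 72/5 + 72/5 + 72/5 + 72/5 = 288/5.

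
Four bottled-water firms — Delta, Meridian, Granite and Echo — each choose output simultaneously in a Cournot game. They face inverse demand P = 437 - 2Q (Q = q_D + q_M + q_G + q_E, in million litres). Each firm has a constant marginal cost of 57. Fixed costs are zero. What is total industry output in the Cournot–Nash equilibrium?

A representative firm's profit is π_i = q_i(437 - 2Q) - 57q_i.
Setting ∂π_i/∂q_i = 0 with rivals' quantities fixed: 380 - 4q_i - 2·Σ_{j≠i} q_j = 0.
With identical firms every q_j equals q_i, so Σ_{j≠i} q_j = 3q_i and 380 = 10q_i, giving q_i = 38.
Total output Q = 38 + 38 + 38 + 38 = 152.

152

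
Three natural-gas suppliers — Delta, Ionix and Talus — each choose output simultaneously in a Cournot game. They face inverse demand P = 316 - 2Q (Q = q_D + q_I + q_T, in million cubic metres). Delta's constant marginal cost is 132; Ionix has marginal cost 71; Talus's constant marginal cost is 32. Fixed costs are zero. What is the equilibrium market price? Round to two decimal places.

Delta's profit: π_D = (316 - 2Q)q_D - (132q_D). Setting ∂π_D/∂q_D = 0: 184 - 4q_D - 2(q_I + q_T) = 0.
Ionix's profit: π_I = (316 - 2Q)q_I - (71q_I). Setting ∂π_I/∂q_I = 0: 245 - 4q_I - 2(q_D + q_T) = 0.
Talus's first-order condition: 284 - 4q_T - 2(q_D + q_I) = 0.
Adding the 3 first-order conditions: 713 − 8Q = 0, so Q = 713/8.
Back-substituting: q_D = (184 − 713/4)/2 = 23/8, q_I = (245 − 713/4)/2 = 267/8, q_T = (284 − 713/4)/2 = 423/8.
Total output Q = 713/8, so price P = 316 - 2·(713/8) = 551/4.

137.75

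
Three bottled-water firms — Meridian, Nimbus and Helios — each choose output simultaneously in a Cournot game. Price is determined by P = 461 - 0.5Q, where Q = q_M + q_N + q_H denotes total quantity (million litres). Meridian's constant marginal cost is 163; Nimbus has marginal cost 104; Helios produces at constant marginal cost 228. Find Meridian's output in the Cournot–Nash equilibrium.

Meridian's profit: π_M = (461 - 0.5Q)q_M - (163q_M). Setting ∂π_M/∂q_M = 0: 298 - q_M - (1/2)(q_N + q_H) = 0.
Nimbus's profit: π_N = (461 - 0.5Q)q_N - (104q_N). Setting ∂π_N/∂q_N = 0: 357 - q_N - (1/2)(q_M + q_H) = 0.
Helios's first-order condition: 233 - q_H - (1/2)(q_M + q_N) = 0.
Summing all 3 equations gives 888 − 2Q = 0, hence Q = 444.
Back-substituting: q_M = (298 − 222)/(1/2) = 152, q_N = (357 − 222)/(1/2) = 270, q_H = (233 − 222)/(1/2) = 22.

152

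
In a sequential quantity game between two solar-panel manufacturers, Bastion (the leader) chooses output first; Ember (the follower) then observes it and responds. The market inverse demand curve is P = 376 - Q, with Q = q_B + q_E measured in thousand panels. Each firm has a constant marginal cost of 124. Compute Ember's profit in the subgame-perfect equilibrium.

3969

Solve by backward induction. Given q_B, the follower Ember maximises π_E = (376 - q_B - q_E)q_E - 124q_E.
∂π_E/∂q_E = 252 - q_B - 2q_E = 0 gives the reaction function q_E = (252 - q_B)/2.
Bastion substitutes q_E(q_B) into its own profit: π_B = q_B(376 - q_B - (252 - q_B)/2) - 124q_B = (250 - (1/2)q_B)q_B - 124q_B.
The leader's first-order condition 126 - q_B = 0 yields q_B = 126.
Then q_E = (252 - 126)/2 = 63.
Price P = 376 - 189 = 187.
Ember's profit: (187 - 124)·63 = 3969.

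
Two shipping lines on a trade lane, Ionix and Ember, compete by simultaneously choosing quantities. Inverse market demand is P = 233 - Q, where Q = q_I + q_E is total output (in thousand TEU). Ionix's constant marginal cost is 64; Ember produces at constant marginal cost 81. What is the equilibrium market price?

Ionix's profit: π_I = (233 - Q)q_I - (64q_I). Setting ∂π_I/∂q_I = 0: 169 - 2q_I - (q_E) = 0.
Ember's first-order condition: 152 - 2q_E - (q_I) = 0.
So q_I = (169 - q_E)/2 and q_E = (152 - q_I)/2.
Solving the pair: q_I = 62, q_E = 45.
Total output Q = 107, so price P = 233 - 107 = 126.

126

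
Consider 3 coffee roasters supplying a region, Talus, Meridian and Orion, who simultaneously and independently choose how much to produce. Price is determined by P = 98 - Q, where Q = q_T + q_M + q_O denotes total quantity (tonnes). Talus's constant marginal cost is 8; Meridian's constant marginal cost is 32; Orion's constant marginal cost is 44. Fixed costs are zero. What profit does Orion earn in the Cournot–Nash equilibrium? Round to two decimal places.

2.25

Talus's profit: π_T = (98 - Q)q_T - (8q_T). Setting ∂π_T/∂q_T = 0: 90 - 2q_T - (q_M + q_O) = 0.
Meridian's profit: π_M = (98 - Q)q_M - (32q_M). Setting ∂π_M/∂q_M = 0: 66 - 2q_M - (q_T + q_O) = 0.
Orion's profit: π_O = (98 - Q)q_O - (44q_O). Setting ∂π_O/∂q_O = 0: 54 - 2q_O - (q_T + q_M) = 0.
Adding the 3 conditions: 210 − 2Q − 2Q = 0, i.e. Q = 105/2.
Back-substituting: q_T = (90 − 105/2) = 75/2, q_M = (66 − 105/2) = 27/2, q_O = (54 − 105/2) = 3/2.
Price P = 98 - 105/2 = 91/2.
Orion's profit: (91/2 - 44)·(3/2) = 9/4.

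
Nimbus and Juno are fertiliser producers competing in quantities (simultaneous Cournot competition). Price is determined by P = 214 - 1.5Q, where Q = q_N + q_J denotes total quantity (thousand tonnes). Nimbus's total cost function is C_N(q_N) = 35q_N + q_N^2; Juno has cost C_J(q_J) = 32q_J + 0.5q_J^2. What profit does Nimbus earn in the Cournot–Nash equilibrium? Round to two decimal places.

Nimbus's profit: π_N = (214 - 1.5Q)q_N - (35q_N + q_N²). Setting ∂π_N/∂q_N = 0: 179 - 5q_N - (3/2)(q_J) = 0.
Juno's profit: π_J = (214 - 1.5Q)q_J - (32q_J + (1/2)q_J²). Setting ∂π_J/∂q_J = 0: 182 - 4q_J - (3/2)(q_N) = 0.
So q_N = (179 - (3/2)q_J)/5 and q_J = (182 - (3/2)q_N)/4.
Solving the pair: q_N = 1772/71, q_J = 36.1408.
Price P = 214 - (3/2)·61.0986 = 122.3521.
Nimbus's profit: 122.3521·(1772/71) - 35·(1772/71) - (1772/71)² = 1557.2228.

1557.22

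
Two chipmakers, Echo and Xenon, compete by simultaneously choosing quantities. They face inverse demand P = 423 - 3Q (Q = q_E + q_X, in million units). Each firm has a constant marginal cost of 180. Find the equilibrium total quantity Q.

Each firm earns π_i = (423 - 3Q)q_i - 180q_i.
First-order condition (treating rivals' output as given): 243 - 6q_i - 3q_j = 0.
By symmetry each firm produces the same amount; substituting q_j = q_i yields q_i = 243/9 = 27.
Total output Q = 27 + 27 = 54.

54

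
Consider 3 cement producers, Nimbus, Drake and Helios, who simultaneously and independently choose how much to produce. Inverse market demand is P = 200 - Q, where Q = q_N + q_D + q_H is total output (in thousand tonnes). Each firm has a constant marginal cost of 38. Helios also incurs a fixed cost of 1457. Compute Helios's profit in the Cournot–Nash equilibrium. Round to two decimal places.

183.25

Each firm earns π_i = (200 - Q)q_i - 38q_i.
First-order condition (treating rivals' output as given): 162 - 2q_i - Σ_{j≠i} q_j = 0.
By symmetry each firm produces the same amount; substituting Σ_{j≠i} q_j = 2q_i yields q_i = 162/4 = 81/2.
Price P = 200 - 243/2 = 157/2.
Helios's profit: (157/2 - 38)·(81/2) - 1457 = 733/4.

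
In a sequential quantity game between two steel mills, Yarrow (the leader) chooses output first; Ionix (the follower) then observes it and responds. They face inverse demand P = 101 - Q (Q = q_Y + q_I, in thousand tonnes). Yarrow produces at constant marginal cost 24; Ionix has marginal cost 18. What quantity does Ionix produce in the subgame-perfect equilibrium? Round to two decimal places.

The follower Ionix best-responds to any q_Y: π_I = (101 - Q)q_I - 18q_I.
Setting the follower's marginal profit to zero, 83 - q_Y - 2q_I = 0, i.e. q_I = (83 - q_Y)/2.
Yarrow substitutes q_I(q_Y) into its own profit: π_Y = q_Y(101 - q_Y - (83 - q_Y)/2) - 24q_Y = (119/2 - (1/2)q_Y)q_Y - 24q_Y.
Leader FOC: 71/2 - q_Y = 0, so q_Y = 71/2.
Then q_I = (83 - 71/2)/2 = 95/4.

23.75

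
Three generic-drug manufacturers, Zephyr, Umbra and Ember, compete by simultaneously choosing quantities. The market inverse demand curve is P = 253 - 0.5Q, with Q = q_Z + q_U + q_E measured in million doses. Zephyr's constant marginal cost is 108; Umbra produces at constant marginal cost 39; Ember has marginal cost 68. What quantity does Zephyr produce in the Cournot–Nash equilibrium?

18

Zephyr's profit: π_Z = (253 - 0.5Q)q_Z - (108q_Z). Setting ∂π_Z/∂q_Z = 0: 145 - q_Z - (1/2)(q_U + q_E) = 0.
Umbra's first-order condition: 214 - q_U - (1/2)(q_Z + q_E) = 0.
Ember's profit: π_E = (253 - 0.5Q)q_E - (68q_E). Setting ∂π_E/∂q_E = 0: 185 - q_E - (1/2)(q_Z + q_U) = 0.
Adding the 3 conditions: 544 − Q − Q = 0, i.e. Q = 272.
Back-substituting: q_Z = (145 − 136)/(1/2) = 18, q_U = (214 − 136)/(1/2) = 156, q_E = (185 − 136)/(1/2) = 98.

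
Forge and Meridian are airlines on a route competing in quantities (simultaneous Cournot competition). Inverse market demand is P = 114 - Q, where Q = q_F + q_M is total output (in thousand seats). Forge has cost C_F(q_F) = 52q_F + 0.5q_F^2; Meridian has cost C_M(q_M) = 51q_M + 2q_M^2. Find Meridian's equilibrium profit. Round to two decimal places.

Forge's profit: π_F = (114 - Q)q_F - (52q_F + (1/2)q_F²). Setting ∂π_F/∂q_F = 0: 62 - 3q_F - (q_M) = 0.
Meridian's profit: π_M = (114 - Q)q_M - (51q_M + 2q_M²). Setting ∂π_M/∂q_M = 0: 63 - 6q_M - (q_F) = 0.
Rearranging gives the reaction functions q_F = (62 - q_M)/3 and q_M = (63 - q_F)/6.
Solving the pair: q_F = 309/17, q_M = 127/17.
Price P = 114 - 436/17 = 1502/17.
Meridian's profit: (1502/17)·(127/17) - 51·(127/17) - 2(127/17)² = 167.4291.

167.43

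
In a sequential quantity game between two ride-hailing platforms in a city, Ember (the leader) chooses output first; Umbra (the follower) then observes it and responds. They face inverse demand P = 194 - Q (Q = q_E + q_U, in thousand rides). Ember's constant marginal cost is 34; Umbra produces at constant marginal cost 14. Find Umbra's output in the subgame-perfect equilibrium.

Solve by backward induction. Given q_E, the follower Umbra maximises π_U = (194 - q_E - q_U)q_U - 14q_U.
Setting the follower's marginal profit to zero, 180 - q_E - 2q_U = 0, i.e. q_U = (180 - q_E)/2.
Ember substitutes q_U(q_E) into its own profit: π_E = q_E(194 - q_E - (180 - q_E)/2) - 34q_E = (104 - (1/2)q_E)q_E - 34q_E.
Maximising: ∂π_E/∂q_E = 70 - q_E = 0, giving q_E = 70.
Then q_U = (180 - 70)/2 = 55.

55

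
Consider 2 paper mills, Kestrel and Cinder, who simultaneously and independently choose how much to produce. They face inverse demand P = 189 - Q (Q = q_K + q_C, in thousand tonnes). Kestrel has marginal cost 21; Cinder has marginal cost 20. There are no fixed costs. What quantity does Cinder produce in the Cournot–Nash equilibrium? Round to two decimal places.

Kestrel's profit: π_K = (189 - Q)q_K - (21q_K). Setting ∂π_K/∂q_K = 0: 168 - 2q_K - (q_C) = 0.
Cinder's profit: π_C = (189 - Q)q_C - (20q_C). Setting ∂π_C/∂q_C = 0: 169 - 2q_C - (q_K) = 0.
Rearranging gives the reaction functions q_K = (168 - q_C)/2 and q_C = (169 - q_K)/2.
Solving the pair: q_K = 167/3, q_C = 170/3.

56.67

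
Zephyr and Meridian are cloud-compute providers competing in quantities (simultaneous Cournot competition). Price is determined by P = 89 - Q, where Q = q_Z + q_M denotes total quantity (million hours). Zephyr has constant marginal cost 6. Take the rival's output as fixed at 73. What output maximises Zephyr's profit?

With the rival's output fixed at 73, Zephyr's profit is π_Z = (89 - 73 - q_Z)q_Z - (6q_Z) = (16 - q_Z)q_Z - (6q_Z).
∂π_Z/∂q_Z = 10 - 2q_Z = 0, so q_Z = 5.

5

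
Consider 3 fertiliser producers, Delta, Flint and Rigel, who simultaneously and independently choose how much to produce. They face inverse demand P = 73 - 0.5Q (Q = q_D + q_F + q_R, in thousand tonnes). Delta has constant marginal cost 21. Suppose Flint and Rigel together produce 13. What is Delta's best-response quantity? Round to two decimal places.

45.50

With rivals' combined output fixed at 13, Delta's profit is π_D = (73 - (1/2)·13 - (1/2)q_D)q_D - (21q_D) = (133/2 - (1/2)q_D)q_D - (21q_D).
∂π_D/∂q_D = 91/2 - q_D = 0, so q_D = 91/2.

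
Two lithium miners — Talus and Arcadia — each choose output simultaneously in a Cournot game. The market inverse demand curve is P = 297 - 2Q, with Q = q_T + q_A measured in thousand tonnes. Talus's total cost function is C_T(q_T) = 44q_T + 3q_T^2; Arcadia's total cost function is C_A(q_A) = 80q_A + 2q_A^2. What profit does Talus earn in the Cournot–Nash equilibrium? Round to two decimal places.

Talus's profit: π_T = (297 - 2Q)q_T - (44q_T + 3q_T²). Setting ∂π_T/∂q_T = 0: 253 - 10q_T - 2(q_A) = 0.
Arcadia's profit: π_A = (297 - 2Q)q_A - (80q_A + 2q_A²). Setting ∂π_A/∂q_A = 0: 217 - 8q_A - 2(q_T) = 0.
So q_T = (253 - 2q_A)/10 and q_A = (217 - 2q_T)/8.
Solving the pair: q_T = 795/38, q_A = 416/19.
Price P = 297 - 2·(1627/38) = 211.3684.
Talus's profit: 211.3684·(795/38) - 44·(795/38) - 3(795/38)² = 2188.4522.

2188.45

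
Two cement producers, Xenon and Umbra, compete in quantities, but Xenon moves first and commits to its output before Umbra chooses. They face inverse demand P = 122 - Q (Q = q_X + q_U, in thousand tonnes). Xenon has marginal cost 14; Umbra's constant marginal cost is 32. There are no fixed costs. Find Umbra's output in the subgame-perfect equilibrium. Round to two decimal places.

13.50

Solve by backward induction. Given q_X, the follower Umbra maximises π_U = (122 - q_X - q_U)q_U - 32q_U.
∂π_U/∂q_U = 90 - q_X - 2q_U = 0 gives the reaction function q_U = (90 - q_X)/2.
Xenon substitutes q_U(q_X) into its own profit: π_X = q_X(122 - q_X - (90 - q_X)/2) - 14q_X = (77 - (1/2)q_X)q_X - 14q_X.
Leader FOC: 63 - q_X = 0, so q_X = 63.
Then q_U = (90 - 63)/2 = 27/2.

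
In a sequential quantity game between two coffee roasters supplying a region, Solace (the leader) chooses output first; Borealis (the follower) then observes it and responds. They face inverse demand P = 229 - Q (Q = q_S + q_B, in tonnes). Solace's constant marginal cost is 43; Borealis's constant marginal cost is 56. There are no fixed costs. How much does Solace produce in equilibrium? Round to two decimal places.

99.50

The follower Borealis best-responds to any q_S: π_B = (229 - Q)q_B - 56q_B.
Follower FOC: 173 - q_S - 2q_B = 0, so q_B(q_S) = (173 - q_S)/2.
Solace substitutes q_B(q_S) into its own profit: π_S = q_S(229 - q_S - (173 - q_S)/2) - 43q_S = (285/2 - (1/2)q_S)q_S - 43q_S.
Leader FOC: 199/2 - q_S = 0, so q_S = 199/2.
Then q_B = (173 - 199/2)/2 = 147/4.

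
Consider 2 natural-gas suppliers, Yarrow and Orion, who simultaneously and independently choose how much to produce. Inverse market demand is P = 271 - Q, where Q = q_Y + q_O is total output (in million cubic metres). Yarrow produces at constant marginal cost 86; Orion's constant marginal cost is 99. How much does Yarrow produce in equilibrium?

66

Yarrow's profit: π_Y = (271 - Q)q_Y - (86q_Y). Setting ∂π_Y/∂q_Y = 0: 185 - 2q_Y - (q_O) = 0.
Orion's first-order condition: 172 - 2q_O - (q_Y) = 0.
So q_Y = (185 - q_O)/2 and q_O = (172 - q_Y)/2.
Substituting one into the other gives q_Y = 66 and q_O = 53.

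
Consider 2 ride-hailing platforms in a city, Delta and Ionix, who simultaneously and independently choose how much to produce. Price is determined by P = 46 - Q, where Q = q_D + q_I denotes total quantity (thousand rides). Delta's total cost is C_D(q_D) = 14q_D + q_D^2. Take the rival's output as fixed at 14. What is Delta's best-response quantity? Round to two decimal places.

With the rival's output fixed at 14, Delta's profit is π_D = (46 - 14 - q_D)q_D - (14q_D + q_D²) = (32 - q_D)q_D - (14q_D + q_D²).
∂π_D/∂q_D = 18 - 4q_D = 0, so q_D = 9/2.

4.50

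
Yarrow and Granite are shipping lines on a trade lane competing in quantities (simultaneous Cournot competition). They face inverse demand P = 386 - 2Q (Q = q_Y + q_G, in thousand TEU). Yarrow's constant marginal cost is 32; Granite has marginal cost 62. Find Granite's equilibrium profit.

Yarrow's profit: π_Y = (386 - 2Q)q_Y - (32q_Y). Setting ∂π_Y/∂q_Y = 0: 354 - 4q_Y - 2(q_G) = 0.
Granite's profit: π_G = (386 - 2Q)q_G - (62q_G). Setting ∂π_G/∂q_G = 0: 324 - 4q_G - 2(q_Y) = 0.
Best responses: q_Y = (354 - 2q_G)/4, q_G = (324 - 2q_Y)/4.
Substituting one into the other gives q_Y = 64 and q_G = 49.
Price P = 386 - 2·113 = 160.
Granite's profit: (160 - 62)·49 = 4802.

4802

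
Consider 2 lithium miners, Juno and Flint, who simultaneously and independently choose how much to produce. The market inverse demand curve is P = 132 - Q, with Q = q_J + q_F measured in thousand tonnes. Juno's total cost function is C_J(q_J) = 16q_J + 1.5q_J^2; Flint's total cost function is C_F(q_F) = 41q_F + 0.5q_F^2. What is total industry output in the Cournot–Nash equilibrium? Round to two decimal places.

42.57

Juno's profit: π_J = (132 - Q)q_J - (16q_J + (3/2)q_J²). Setting ∂π_J/∂q_J = 0: 116 - 5q_J - (q_F) = 0.
Flint's profit: π_F = (132 - Q)q_F - (41q_F + (1/2)q_F²). Setting ∂π_F/∂q_F = 0: 91 - 3q_F - (q_J) = 0.
Rearranging gives the reaction functions q_J = (116 - q_F)/5 and q_F = (91 - q_J)/3.
Solving the pair: q_J = 257/14, q_F = 339/14.
Total output Q = 257/14 + 339/14 = 298/7.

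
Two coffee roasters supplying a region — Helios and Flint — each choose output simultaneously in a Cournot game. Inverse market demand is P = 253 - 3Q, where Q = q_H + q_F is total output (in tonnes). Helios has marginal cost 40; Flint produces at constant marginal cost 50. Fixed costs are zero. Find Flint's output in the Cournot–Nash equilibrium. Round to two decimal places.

Helios's profit: π_H = (253 - 3Q)q_H - (40q_H). Setting ∂π_H/∂q_H = 0: 213 - 6q_H - 3(q_F) = 0.
Flint's profit: π_F = (253 - 3Q)q_F - (50q_F). Setting ∂π_F/∂q_F = 0: 203 - 6q_F - 3(q_H) = 0.
Rearranging gives the reaction functions q_H = (213 - 3q_F)/6 and q_F = (203 - 3q_H)/6.
Substituting one into the other gives q_H = 223/9 and q_F = 193/9.

21.44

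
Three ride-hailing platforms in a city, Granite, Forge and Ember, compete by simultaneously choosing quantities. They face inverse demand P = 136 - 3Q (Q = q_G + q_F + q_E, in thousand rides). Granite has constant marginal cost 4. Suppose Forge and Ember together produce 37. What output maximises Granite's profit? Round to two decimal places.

With rivals' combined output fixed at 37, Granite's profit is π_G = (136 - 3·37 - 3q_G)q_G - (4q_G) = (25 - 3q_G)q_G - (4q_G).
∂π_G/∂q_G = 21 - 6q_G = 0, so q_G = 7/2.

3.50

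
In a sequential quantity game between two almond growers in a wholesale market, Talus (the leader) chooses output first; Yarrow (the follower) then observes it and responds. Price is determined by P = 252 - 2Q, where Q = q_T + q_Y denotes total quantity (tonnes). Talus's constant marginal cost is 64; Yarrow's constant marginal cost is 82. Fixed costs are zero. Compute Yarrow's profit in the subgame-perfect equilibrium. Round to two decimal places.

The follower Yarrow best-responds to any q_T: π_Y = (252 - 2Q)q_Y - 82q_Y.
Setting the follower's marginal profit to zero, 170 - 2q_T - 4q_Y = 0, i.e. q_Y = (170 - 2q_T)/4.
The leader anticipates this reaction. Substituting into P = 252 - 2Q gives P = 167 - q_T, so π_T = (167 - q_T)q_T - 64q_T.
The leader's first-order condition 103 - 2q_T = 0 yields q_T = 103/2.
Then q_Y = (170 - 2·(103/2))/4 = 67/4.
Price P = 252 - 2·(273/4) = 231/2.
Yarrow's profit: (231/2 - 82)·(67/4) = 561.1250.

561.13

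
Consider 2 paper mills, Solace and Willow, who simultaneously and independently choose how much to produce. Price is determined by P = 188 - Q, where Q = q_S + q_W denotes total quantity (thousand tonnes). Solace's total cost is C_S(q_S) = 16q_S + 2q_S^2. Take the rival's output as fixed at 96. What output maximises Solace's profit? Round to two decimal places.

12.67

With the rival's output fixed at 96, Solace's profit is π_S = (188 - 96 - q_S)q_S - (16q_S + 2q_S²) = (92 - q_S)q_S - (16q_S + 2q_S²).
∂π_S/∂q_S = 76 - 6q_S = 0, so q_S = 38/3.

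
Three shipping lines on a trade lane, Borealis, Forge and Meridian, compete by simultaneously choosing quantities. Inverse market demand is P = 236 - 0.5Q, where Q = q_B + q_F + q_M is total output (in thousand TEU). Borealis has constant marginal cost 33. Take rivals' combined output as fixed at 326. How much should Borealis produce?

40

With rivals' combined output fixed at 326, Borealis's profit is π_B = (236 - (1/2)·326 - (1/2)q_B)q_B - (33q_B) = (73 - (1/2)q_B)q_B - (33q_B).
∂π_B/∂q_B = 40 - q_B = 0, so q_B = 40.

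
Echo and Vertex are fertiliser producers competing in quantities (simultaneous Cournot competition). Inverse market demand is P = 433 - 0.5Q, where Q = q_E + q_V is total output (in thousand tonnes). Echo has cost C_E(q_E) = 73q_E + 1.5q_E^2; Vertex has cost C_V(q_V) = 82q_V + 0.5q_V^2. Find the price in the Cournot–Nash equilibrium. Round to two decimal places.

Echo's profit: π_E = (433 - 0.5Q)q_E - (73q_E + (3/2)q_E²). Setting ∂π_E/∂q_E = 0: 360 - 4q_E - (1/2)(q_V) = 0.
Vertex's profit: π_V = (433 - 0.5Q)q_V - (82q_V + (1/2)q_V²). Setting ∂π_V/∂q_V = 0: 351 - 2q_V - (1/2)(q_E) = 0.
Best responses: q_E = (360 - (1/2)q_V)/4, q_V = (351 - (1/2)q_E)/2.
Substituting one into the other gives q_E = 70.2581 and q_V = 157.9355.
Total output Q = 228.1935, so price P = 433 - (1/2)·228.1935 = 318.9032.

318.90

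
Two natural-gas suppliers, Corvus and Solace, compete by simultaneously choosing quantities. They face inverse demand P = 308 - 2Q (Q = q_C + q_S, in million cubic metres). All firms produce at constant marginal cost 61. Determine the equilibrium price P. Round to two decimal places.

143.33

Each firm earns π_i = (308 - 2Q)q_i - 61q_i.
First-order condition (treating rivals' output as given): 247 - 4q_i - 2q_j = 0.
By symmetry each firm produces the same amount; substituting q_j = q_i yields q_i = 247/6.
Total output Q = 247/3, so price P = 308 - 2·(247/3) = 430/3.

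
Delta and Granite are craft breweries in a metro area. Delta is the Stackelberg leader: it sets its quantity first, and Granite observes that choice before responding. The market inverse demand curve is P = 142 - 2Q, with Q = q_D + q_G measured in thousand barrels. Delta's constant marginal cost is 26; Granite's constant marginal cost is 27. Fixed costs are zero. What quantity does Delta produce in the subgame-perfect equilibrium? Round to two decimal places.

Solve by backward induction. Given q_D, the follower Granite maximises π_G = (142 - 2q_D - 2q_G)q_G - 27q_G.
Setting the follower's marginal profit to zero, 115 - 2q_D - 4q_G = 0, i.e. q_G = (115 - 2q_D)/4.
Delta substitutes q_G(q_D) into its own profit: π_D = q_D(142 - 2q_D - (115 - 2q_D)/2) - 26q_D = (169/2 - q_D)q_D - 26q_D.
The leader's first-order condition 117/2 - 2q_D = 0 yields q_D = 117/4.
Then q_G = (115 - 2·(117/4))/4 = 113/8.

29.25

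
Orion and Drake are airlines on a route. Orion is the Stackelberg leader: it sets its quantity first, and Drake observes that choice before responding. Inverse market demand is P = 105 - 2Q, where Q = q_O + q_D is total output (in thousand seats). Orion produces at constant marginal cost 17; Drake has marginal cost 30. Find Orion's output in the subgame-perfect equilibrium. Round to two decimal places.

25.25

Solve by backward induction. Given q_O, the follower Drake maximises π_D = (105 - 2q_O - 2q_D)q_D - 30q_D.
∂π_D/∂q_D = 75 - 2q_O - 4q_D = 0 gives the reaction function q_D = (75 - 2q_O)/4.
Orion substitutes q_D(q_O) into its own profit: π_O = q_O(105 - 2q_O - (75 - 2q_O)/2) - 17q_O = (135/2 - q_O)q_O - 17q_O.
Leader FOC: 101/2 - 2q_O = 0, so q_O = 101/4.
Then q_D = (75 - 2·(101/4))/4 = 49/8.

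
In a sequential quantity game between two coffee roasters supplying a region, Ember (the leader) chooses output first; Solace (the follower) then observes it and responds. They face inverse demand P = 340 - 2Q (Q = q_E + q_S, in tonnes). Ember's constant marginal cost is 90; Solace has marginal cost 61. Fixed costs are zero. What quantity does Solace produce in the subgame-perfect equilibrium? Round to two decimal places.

42.13

The follower Solace best-responds to any q_E: π_S = (340 - 2Q)q_S - 61q_S.
∂π_S/∂q_S = 279 - 2q_E - 4q_S = 0 gives the reaction function q_S = (279 - 2q_E)/4.
Ember substitutes q_S(q_E) into its own profit: π_E = q_E(340 - 2q_E - (279 - 2q_E)/2) - 90q_E = (401/2 - q_E)q_E - 90q_E.
The leader's first-order condition 221/2 - 2q_E = 0 yields q_E = 221/4.
Then q_S = (279 - 2·(221/4))/4 = 337/8.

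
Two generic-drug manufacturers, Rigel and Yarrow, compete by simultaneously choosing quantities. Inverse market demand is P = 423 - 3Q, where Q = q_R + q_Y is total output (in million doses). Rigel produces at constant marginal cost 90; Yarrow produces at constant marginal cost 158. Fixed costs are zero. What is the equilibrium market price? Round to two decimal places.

223.67

Rigel's profit: π_R = (423 - 3Q)q_R - (90q_R). Setting ∂π_R/∂q_R = 0: 333 - 6q_R - 3(q_Y) = 0.
Yarrow's profit: π_Y = (423 - 3Q)q_Y - (158q_Y). Setting ∂π_Y/∂q_Y = 0: 265 - 6q_Y - 3(q_R) = 0.
So q_R = (333 - 3q_Y)/6 and q_Y = (265 - 3q_R)/6.
Solving the pair: q_R = 401/9, q_Y = 197/9.
Total output Q = 598/9, so price P = 423 - 3·(598/9) = 671/3.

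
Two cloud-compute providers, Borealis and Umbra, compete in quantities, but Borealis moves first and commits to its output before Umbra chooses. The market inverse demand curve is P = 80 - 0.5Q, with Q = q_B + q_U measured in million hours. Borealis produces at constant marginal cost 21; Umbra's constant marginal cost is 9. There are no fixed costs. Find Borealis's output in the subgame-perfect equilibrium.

47

Solve by backward induction. Given q_B, the follower Umbra maximises π_U = (80 - (1/2)q_B - (1/2)q_U)q_U - 9q_U.
Follower FOC: 71 - (1/2)q_B - q_U = 0, so q_U(q_B) = (71 - (1/2)q_B).
The leader anticipates this reaction. Substituting into P = 80 - 0.5Q gives P = 89/2 - (1/4)q_B, so π_B = (89/2 - (1/4)q_B)q_B - 21q_B.
The leader's first-order condition 47/2 - (1/2)q_B = 0 yields q_B = 47.
Then q_U = (71 - (1/2)·47) = 95/2.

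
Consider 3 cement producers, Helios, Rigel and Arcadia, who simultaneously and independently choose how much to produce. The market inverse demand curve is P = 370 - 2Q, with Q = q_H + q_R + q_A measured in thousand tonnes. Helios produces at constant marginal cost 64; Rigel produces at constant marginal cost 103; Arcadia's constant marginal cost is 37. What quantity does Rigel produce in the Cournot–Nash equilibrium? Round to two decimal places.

Helios's profit: π_H = (370 - 2Q)q_H - (64q_H). Setting ∂π_H/∂q_H = 0: 306 - 4q_H - 2(q_R + q_A) = 0.
Rigel's profit: π_R = (370 - 2Q)q_R - (103q_R). Setting ∂π_R/∂q_R = 0: 267 - 4q_R - 2(q_H + q_A) = 0.
Arcadia's profit: π_A = (370 - 2Q)q_A - (37q_A). Setting ∂π_A/∂q_A = 0: 333 - 4q_A - 2(q_H + q_R) = 0.
Adding the 3 first-order conditions: 906 − 8Q = 0, so Q = 453/4.
Back-substituting: q_H = (306 − 453/2)/2 = 159/4, q_R = (267 − 453/2)/2 = 81/4, q_A = (333 − 453/2)/2 = 213/4.

20.25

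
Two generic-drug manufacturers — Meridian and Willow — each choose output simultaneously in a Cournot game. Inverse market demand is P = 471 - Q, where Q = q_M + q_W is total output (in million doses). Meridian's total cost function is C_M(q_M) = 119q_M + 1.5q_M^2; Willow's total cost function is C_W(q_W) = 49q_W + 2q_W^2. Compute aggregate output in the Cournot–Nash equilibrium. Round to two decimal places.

118.90

Meridian's profit: π_M = (471 - Q)q_M - (119q_M + (3/2)q_M²). Setting ∂π_M/∂q_M = 0: 352 - 5q_M - (q_W) = 0.
Willow's first-order condition: 422 - 6q_W - (q_M) = 0.
Rearranging gives the reaction functions q_M = (352 - q_W)/5 and q_W = (422 - q_M)/6.
Solving the pair: q_M = 1690/29, q_W = 1758/29.
Total output Q = 1690/29 + 1758/29 = 118.8966.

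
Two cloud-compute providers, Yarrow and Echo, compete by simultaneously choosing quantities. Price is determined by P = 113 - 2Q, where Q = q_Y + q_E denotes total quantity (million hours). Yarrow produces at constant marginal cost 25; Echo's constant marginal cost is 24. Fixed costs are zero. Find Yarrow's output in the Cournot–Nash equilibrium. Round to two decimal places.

14.50

Yarrow's profit: π_Y = (113 - 2Q)q_Y - (25q_Y). Setting ∂π_Y/∂q_Y = 0: 88 - 4q_Y - 2(q_E) = 0.
Echo's profit: π_E = (113 - 2Q)q_E - (24q_E). Setting ∂π_E/∂q_E = 0: 89 - 4q_E - 2(q_Y) = 0.
So q_Y = (88 - 2q_E)/4 and q_E = (89 - 2q_Y)/4.
Substituting one into the other gives q_Y = 29/2 and q_E = 15.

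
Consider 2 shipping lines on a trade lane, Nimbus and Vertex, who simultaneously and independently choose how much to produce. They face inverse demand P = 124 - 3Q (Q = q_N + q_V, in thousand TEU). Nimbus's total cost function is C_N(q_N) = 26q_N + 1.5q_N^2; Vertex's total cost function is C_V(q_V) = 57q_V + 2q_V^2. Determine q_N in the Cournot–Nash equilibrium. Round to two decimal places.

9.62

Nimbus's profit: π_N = (124 - 3Q)q_N - (26q_N + (3/2)q_N²). Setting ∂π_N/∂q_N = 0: 98 - 9q_N - 3(q_V) = 0.
Vertex's first-order condition: 67 - 10q_V - 3(q_N) = 0.
Best responses: q_N = (98 - 3q_V)/9, q_V = (67 - 3q_N)/10.
Solving the pair: q_N = 779/81, q_V = 103/27.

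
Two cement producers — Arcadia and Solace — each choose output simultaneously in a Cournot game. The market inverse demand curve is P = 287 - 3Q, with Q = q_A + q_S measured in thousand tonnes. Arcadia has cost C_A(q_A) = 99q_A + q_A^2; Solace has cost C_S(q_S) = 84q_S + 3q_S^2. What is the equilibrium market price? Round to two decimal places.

Arcadia's profit: π_A = (287 - 3Q)q_A - (99q_A + q_A²). Setting ∂π_A/∂q_A = 0: 188 - 8q_A - 3(q_S) = 0.
Solace's profit: π_S = (287 - 3Q)q_S - (84q_S + 3q_S²). Setting ∂π_S/∂q_S = 0: 203 - 12q_S - 3(q_A) = 0.
Rearranging gives the reaction functions q_A = (188 - 3q_S)/8 and q_S = (203 - 3q_A)/12.
Solving the pair: q_A = 549/29, q_S = 1060/87.
Total output Q = 31.1149, so price P = 287 - 3·31.1149 = 193.6552.

193.66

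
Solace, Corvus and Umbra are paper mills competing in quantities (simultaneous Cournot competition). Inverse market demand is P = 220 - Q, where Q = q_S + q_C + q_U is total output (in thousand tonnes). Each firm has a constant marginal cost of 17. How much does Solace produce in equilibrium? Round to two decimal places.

A representative firm's profit is π_i = q_i(220 - Q) - 17q_i.
Setting ∂π_i/∂q_i = 0 with rivals' quantities fixed: 203 - 2q_i - Σ_{j≠i} q_j = 0.
With identical firms every q_j equals q_i, so Σ_{j≠i} q_j = 2q_i and 203 = 4q_i, giving q_i = 203/4.

50.75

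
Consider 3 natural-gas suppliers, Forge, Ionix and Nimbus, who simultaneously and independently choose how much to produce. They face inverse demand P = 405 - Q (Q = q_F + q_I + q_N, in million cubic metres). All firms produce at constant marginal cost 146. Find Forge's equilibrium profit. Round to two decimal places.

4192.56

Each firm earns π_i = (405 - Q)q_i - 146q_i.
Setting ∂π_i/∂q_i = 0 with rivals' quantities fixed: 259 - 2q_i - Σ_{j≠i} q_j = 0.
With identical firms every q_j equals q_i, so Σ_{j≠i} q_j = 2q_i and 259 = 4q_i, giving q_i = 259/4.
Price P = 405 - 777/4 = 843/4.
Forge's profit: (843/4 - 146)·(259/4) = 4192.5625.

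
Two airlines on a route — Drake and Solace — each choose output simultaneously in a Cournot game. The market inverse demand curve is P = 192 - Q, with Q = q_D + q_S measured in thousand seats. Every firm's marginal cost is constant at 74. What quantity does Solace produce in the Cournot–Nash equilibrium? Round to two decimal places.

39.33

A representative firm's profit is π_i = q_i(192 - Q) - 74q_i.
First-order condition (treating rivals' output as given): 118 - 2q_i - q_j = 0.
With identical firms every q_j equals q_i, so q_j = q_i and 118 = 3q_i, giving q_i = 118/3.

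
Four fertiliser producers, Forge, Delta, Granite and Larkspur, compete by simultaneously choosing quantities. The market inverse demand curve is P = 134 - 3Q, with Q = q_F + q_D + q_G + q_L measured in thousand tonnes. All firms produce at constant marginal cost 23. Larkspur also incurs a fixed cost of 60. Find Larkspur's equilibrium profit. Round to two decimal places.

A representative firm's profit is π_i = q_i(134 - 3Q) - 23q_i.
First-order condition (treating rivals' output as given): 111 - 6q_i - 3·Σ_{j≠i} q_j = 0.
By symmetry each firm produces the same amount; substituting Σ_{j≠i} q_j = 3q_i yields q_i = 111/15 = 37/5.
Price P = 134 - 3·(148/5) = 226/5.
Larkspur's profit: (226/5 - 23)·(37/5) - 60 = 104.2800.

104.28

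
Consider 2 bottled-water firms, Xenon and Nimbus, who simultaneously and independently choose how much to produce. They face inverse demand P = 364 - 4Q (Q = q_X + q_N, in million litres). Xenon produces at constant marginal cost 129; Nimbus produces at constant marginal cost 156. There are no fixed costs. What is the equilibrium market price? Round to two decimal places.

216.33

Xenon's profit: π_X = (364 - 4Q)q_X - (129q_X). Setting ∂π_X/∂q_X = 0: 235 - 8q_X - 4(q_N) = 0.
Nimbus's first-order condition: 208 - 8q_N - 4(q_X) = 0.
Rearranging gives the reaction functions q_X = (235 - 4q_N)/8 and q_N = (208 - 4q_X)/8.
Substituting one into the other gives q_X = 131/6 and q_N = 181/12.
Total output Q = 443/12, so price P = 364 - 4·(443/12) = 649/3.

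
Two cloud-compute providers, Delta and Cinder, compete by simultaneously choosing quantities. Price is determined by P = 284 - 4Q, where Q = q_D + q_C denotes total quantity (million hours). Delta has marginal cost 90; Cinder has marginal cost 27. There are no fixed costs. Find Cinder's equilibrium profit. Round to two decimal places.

Delta's profit: π_D = (284 - 4Q)q_D - (90q_D). Setting ∂π_D/∂q_D = 0: 194 - 8q_D - 4(q_C) = 0.
Cinder's profit: π_C = (284 - 4Q)q_C - (27q_C). Setting ∂π_C/∂q_C = 0: 257 - 8q_C - 4(q_D) = 0.
Best responses: q_D = (194 - 4q_C)/8, q_C = (257 - 4q_D)/8.
Solving the pair: q_D = 131/12, q_C = 80/3.
Price P = 284 - 4·(451/12) = 401/3.
Cinder's profit: (401/3 - 27)·(80/3) = 2844.4444.

2844.44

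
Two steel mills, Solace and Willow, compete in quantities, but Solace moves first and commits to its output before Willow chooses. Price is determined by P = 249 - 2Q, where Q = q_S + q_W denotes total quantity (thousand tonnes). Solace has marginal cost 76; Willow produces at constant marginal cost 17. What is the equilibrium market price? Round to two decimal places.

Solve by backward induction. Given q_S, the follower Willow maximises π_W = (249 - 2q_S - 2q_W)q_W - 17q_W.
Setting the follower's marginal profit to zero, 232 - 2q_S - 4q_W = 0, i.e. q_W = (232 - 2q_S)/4.
Solace substitutes q_W(q_S) into its own profit: π_S = q_S(249 - 2q_S - (232 - 2q_S)/2) - 76q_S = (133 - q_S)q_S - 76q_S.
The leader's first-order condition 57 - 2q_S = 0 yields q_S = 57/2.
Then q_W = (232 - 2·(57/2))/4 = 175/4.
Total output Q = 289/4, so price P = 249 - 2·(289/4) = 209/2.

104.50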